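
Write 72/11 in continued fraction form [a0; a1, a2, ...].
[6; 1, 1, 5]

Euclidean algorithm steps:
72 = 6 × 11 + 6
11 = 1 × 6 + 5
6 = 1 × 5 + 1
5 = 5 × 1 + 0
Continued fraction: [6; 1, 1, 5]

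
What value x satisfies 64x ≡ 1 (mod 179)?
14

gcd(64, 179) = 1, so the inverse exists.
Extended Euclidean algorithm on (179, 64):
179 = 2 × 64 + 51  ⟹  51 = (1)·179 + (-2)·64
64 = 1 × 51 + 13  ⟹  13 = (-1)·179 + (3)·64
51 = 3 × 13 + 12  ⟹  12 = (4)·179 + (-11)·64
13 = 1 × 12 + 1  ⟹  1 = (-5)·179 + (14)·64
So (14)·64 ≡ 1 (mod 179), i.e. 64^(-1) ≡ 14 (mod 179).
Check: 64 × 14 = 896 ≡ 1 (mod 179)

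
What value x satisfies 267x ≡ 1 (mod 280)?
43

gcd(267, 280) = 1, so the inverse exists.
Extended Euclidean algorithm on (280, 267):
280 = 1 × 267 + 13  ⟹  13 = (1)·280 + (-1)·267
267 = 20 × 13 + 7  ⟹  7 = (-20)·280 + (21)·267
13 = 1 × 7 + 6  ⟹  6 = (21)·280 + (-22)·267
7 = 1 × 6 + 1  ⟹  1 = (-41)·280 + (43)·267
So (43)·267 ≡ 1 (mod 280), i.e. 267^(-1) ≡ 43 (mod 280).
Check: 267 × 43 = 11481 ≡ 1 (mod 280)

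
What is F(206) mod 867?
353

Matrix identity: Q^n = [[F_(n+1), F_n], [F_n, F_(n-1)]] with Q = [[1,1],[1,0]].
n = 206 = 11001110₂. Square-and-multiply, entries mod 867:
Q^1 = [[1,1],[1,0]]
Q^3 = (Q^1)²·Q = [[3,2],[2,1]]
Q^6 = (Q^3)² = [[13,8],[8,5]]
Q^12 = (Q^6)² = [[233,144],[144,89]]
Q^25 = (Q^12)²·Q = [[13,463],[463,417]]
Q^51 = (Q^25)²·Q = [[69,389],[389,547]]
Q^103 = (Q^51)²·Q = [[354,22],[22,332]]
Q^206 = (Q^103)² = [[85,353],[353,599]]
F_206 mod 867 = Q^206[0][1] = 353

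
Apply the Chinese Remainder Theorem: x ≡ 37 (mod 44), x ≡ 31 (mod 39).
1357

Using Chinese Remainder Theorem:
M = 44 × 39 = 1716
M1 = 39, M2 = 44
y1 = 39^(-1) mod 44 = 35
y2 = 44^(-1) mod 39 = 8
x = (37×39×35 + 31×44×8) mod 1716 = 1357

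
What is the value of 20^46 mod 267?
133

Repeated squaring. Binary of 46 = 101110.
20^1 ≡ 20 (mod 267); 20^2 ≡ 133 (mod 267); 20^4 ≡ 67 (mod 267); 20^8 ≡ 217 (mod 267); 20^16 ≡ 97 (mod 267); 20^32 ≡ 64 (mod 267)
20^46 = 20^2 × 20^4 × 20^8 × 20^32 ≡ 133 (mod 267)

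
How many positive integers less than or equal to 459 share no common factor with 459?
288

459 = 3^3 × 17
φ(n) = n × ∏(1 - 1/p) for each prime p dividing n
φ(459) = 459 × (1 - 1/3) × (1 - 1/17) = 288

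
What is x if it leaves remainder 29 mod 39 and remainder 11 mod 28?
263

Using Chinese Remainder Theorem:
M = 39 × 28 = 1092
M1 = 28, M2 = 39
y1 = 28^(-1) mod 39 = 7
y2 = 39^(-1) mod 28 = 23
x = (29×28×7 + 11×39×23) mod 1092 = 263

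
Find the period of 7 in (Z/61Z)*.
60

61 is prime, so ord(7) divides φ(61) = 60.
Divisors of 60: 1, 2, 3, 4, 5, 6, 10, 12, 15, 20, 30, 60.
Repeated squaring: 7^1 ≡ 7, 7^2 ≡ 49, 7^4 ≡ 22, 7^8 ≡ 57, 7^16 ≡ 16, 7^32 ≡ 12 (mod 61).
Test 7^d mod 61 for each divisor d in increasing order:
7^1 ≡ 7
7^2 ≡ 49
7^3 = 7^2·7^1 ≡ 38
7^4 ≡ 22
7^5 = 7^4·7^1 ≡ 32
7^6 = 7^4·7^2 ≡ 41
7^10 = 7^8·7^2 ≡ 48
7^12 = 7^8·7^4 ≡ 34
7^15 = 7^8·7^4·7^2·7^1 ≡ 11
7^20 = 7^16·7^4 ≡ 47
7^30 = 7^16·7^8·7^4·7^2 ≡ 60
7^60 = 7^32·7^16·7^8·7^4 ≡ 1  ← first divisor giving 1
The order is 60.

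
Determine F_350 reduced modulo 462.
209

Matrix identity: Q^n = [[F_(n+1), F_n], [F_n, F_(n-1)]] with Q = [[1,1],[1,0]].
n = 350 = 101011110₂. Square-and-multiply, entries mod 462:
Q^1 = [[1,1],[1,0]]
Q^2 = (Q^1)² = [[2,1],[1,1]]
Q^5 = (Q^2)²·Q = [[8,5],[5,3]]
Q^10 = (Q^5)² = [[89,55],[55,34]]
Q^21 = (Q^10)²·Q = [[155,320],[320,297]]
Q^43 = (Q^21)²·Q = [[333,299],[299,34]]
Q^87 = (Q^43)²·Q = [[21,244],[244,239]]
Q^175 = (Q^87)²·Q = [[63,379],[379,146]]
Q^350 = (Q^175)² = [[232,209],[209,23]]
F_350 mod 462 = Q^350[0][1] = 209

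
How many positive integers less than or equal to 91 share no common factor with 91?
72

91 = 7 × 13
φ(n) = n × ∏(1 - 1/p) for each prime p dividing n
φ(91) = 91 × (1 - 1/7) × (1 - 1/13) = 72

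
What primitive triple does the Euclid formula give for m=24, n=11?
(455, 528, 697)

Euclid's formula: a = m² - n², b = 2mn, c = m² + n²
m = 24, n = 11
a = 24² - 11² = 576 - 121 = 455
b = 2 × 24 × 11 = 528
c = 24² + 11² = 576 + 121 = 697
Verification: 455² + 528² = 207025 + 278784 = 485809 = 697² ✓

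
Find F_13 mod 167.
66

Matrix identity: Q^n = [[F_(n+1), F_n], [F_n, F_(n-1)]] with Q = [[1,1],[1,0]].
n = 13 = 1101₂. Square-and-multiply, entries mod 167:
Q^1 = [[1,1],[1,0]]
Q^3 = (Q^1)²·Q = [[3,2],[2,1]]
Q^6 = (Q^3)² = [[13,8],[8,5]]
Q^13 = (Q^6)²·Q = [[43,66],[66,144]]
F_13 mod 167 = Q^13[0][1] = 66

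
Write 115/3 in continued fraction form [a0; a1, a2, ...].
[38; 3]

Euclidean algorithm steps:
115 = 38 × 3 + 1
3 = 3 × 1 + 0
Continued fraction: [38; 3]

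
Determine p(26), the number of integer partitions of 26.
2436

p(n) counts ways to write n as a sum of positive integers (order ignored).
Euler's pentagonal recurrence: p(k) = p(k-1) + p(k-2) - p(k-5) - p(k-7) + p(k-12) + p(k-15) - ... (offsets j(3j∓1)/2, signs ++--, p(0)=1, p(<0)=0).
DP table for k = 0..25: p(0)=1, p(1)=1, p(2)=2, p(3)=3, p(4)=5, p(5)=7, p(6)=11, p(7)=15, p(8)=22, p(9)=30, p(10)=42, p(11)=56, p(12)=77, p(13)=101, p(14)=135, p(15)=176, p(16)=231, p(17)=297, p(18)=385, p(19)=490, p(20)=627, p(21)=792, p(22)=1002, p(23)=1255, p(24)=1575, p(25)=1958.
Final step: p(26) = p(25) + p(24) - p(21) - p(19) + p(14) + p(11) - p(4) - p(0)
= 1958 + 1575 - 792 - 490 + 135 + 56 - 5 - 1
= 2436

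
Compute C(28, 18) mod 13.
0

Using Lucas' theorem:
Write n=28 and k=18 in base 13:
n in base 13: [2, 2]
k in base 13: [1, 5]
C(28,18) mod 13 = ∏ C(n_i, k_i) mod 13
Digit binomials (mod 13): C(2,1) = 2; C(2,5) = 0 (k_i > n_i)
Product: 2 × 0 = 0 ≡ 0 (mod 13)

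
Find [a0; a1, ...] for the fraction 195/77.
[2; 1, 1, 7, 5]

Euclidean algorithm steps:
195 = 2 × 77 + 41
77 = 1 × 41 + 36
41 = 1 × 36 + 5
36 = 7 × 5 + 1
5 = 5 × 1 + 0
Continued fraction: [2; 1, 1, 7, 5]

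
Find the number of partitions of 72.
5392783

p(n) counts ways to write n as a sum of positive integers (order ignored).
Euler's pentagonal recurrence: p(k) = p(k-1) + p(k-2) - p(k-5) - p(k-7) + p(k-12) + p(k-15) - ... (offsets j(3j∓1)/2, signs ++--, p(0)=1, p(<0)=0).
DP table for k = 0..71: p(0)=1, p(1)=1, p(2)=2, p(3)=3, p(4)=5, p(5)=7, p(6)=11, p(7)=15, p(8)=22, p(9)=30, p(10)=42, p(11)=56, p(12)=77, p(13)=101, p(14)=135, p(15)=176, p(16)=231, p(17)=297, p(18)=385, p(19)=490, p(20)=627, p(21)=792, p(22)=1002, p(23)=1255, p(24)=1575, p(25)=1958, p(26)=2436, p(27)=3010, p(28)=3718, p(29)=4565, p(30)=5604, p(31)=6842, p(32)=8349, p(33)=10143, p(34)=12310, p(35)=14883, p(36)=17977, p(37)=21637, p(38)=26015, p(39)=31185, p(40)=37338, p(41)=44583, p(42)=53174, p(43)=63261, p(44)=75175, p(45)=89134, p(46)=105558, p(47)=124754, p(48)=147273, p(49)=173525, p(50)=204226, p(51)=239943, p(52)=281589, p(53)=329931, p(54)=386155, p(55)=451276, p(56)=526823, p(57)=614154, p(58)=715220, p(59)=831820, p(60)=966467, p(61)=1121505, p(62)=1300156, p(63)=1505499, p(64)=1741630, p(65)=2012558, p(66)=2323520, p(67)=2679689, p(68)=3087735, p(69)=3554345, p(70)=4087968, p(71)=4697205.
Final step: p(72) = p(71) + p(70) - p(67) - p(65) + p(60) + p(57) - p(50) - p(46) + p(37) + p(32) - p(21) - p(15) + p(2)
= 4697205 + 4087968 - 2679689 - 2012558 + 966467 + 614154 - 204226 - 105558 + 21637 + 8349 - 792 - 176 + 2
= 5392783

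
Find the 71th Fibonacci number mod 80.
49

Matrix identity: Q^n = [[F_(n+1), F_n], [F_n, F_(n-1)]] with Q = [[1,1],[1,0]].
n = 71 = 1000111₂. Square-and-multiply, entries mod 80:
Q^1 = [[1,1],[1,0]]
Q^2 = (Q^1)² = [[2,1],[1,1]]
Q^4 = (Q^2)² = [[5,3],[3,2]]
Q^8 = (Q^4)² = [[34,21],[21,13]]
Q^17 = (Q^8)²·Q = [[24,77],[77,27]]
Q^35 = (Q^17)²·Q = [[32,25],[25,7]]
Q^71 = (Q^35)²·Q = [[64,49],[49,15]]
F_71 mod 80 = Q^71[0][1] = 49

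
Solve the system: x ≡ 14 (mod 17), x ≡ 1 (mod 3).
31

Using Chinese Remainder Theorem:
M = 17 × 3 = 51
M1 = 3, M2 = 17
y1 = 3^(-1) mod 17 = 6
y2 = 17^(-1) mod 3 = 2
x = (14×3×6 + 1×17×2) mod 51 = 31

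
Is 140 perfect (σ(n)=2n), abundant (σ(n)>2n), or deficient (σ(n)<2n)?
abundant

Proper divisors of 140: sum = 1 + 2 + 4 + 5 + 7 + 10 + 14 + 20 + 28 + 35 + 70 = 196
Since 196 > 140, 140 is abundant.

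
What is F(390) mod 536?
96

Matrix identity: Q^n = [[F_(n+1), F_n], [F_n, F_(n-1)]] with Q = [[1,1],[1,0]].
n = 390 = 110000110₂. Square-and-multiply, entries mod 536:
Q^1 = [[1,1],[1,0]]
Q^3 = (Q^1)²·Q = [[3,2],[2,1]]
Q^6 = (Q^3)² = [[13,8],[8,5]]
Q^12 = (Q^6)² = [[233,144],[144,89]]
Q^24 = (Q^12)² = [[521,272],[272,249]]
Q^48 = (Q^24)² = [[241,400],[400,377]]
Q^97 = (Q^48)²·Q = [[33,465],[465,104]]
Q^195 = (Q^97)²·Q = [[155,234],[234,457]]
Q^390 = (Q^195)² = [[525,96],[96,429]]
F_390 mod 536 = Q^390[0][1] = 96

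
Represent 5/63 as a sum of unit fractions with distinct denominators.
1/13 + 1/410 + 1/335790

Greedy algorithm:
5/63: ceiling(63/5) = 13, use 1/13
2/819: ceiling(819/2) = 410, use 1/410
1/335790: ceiling(335790/1) = 335790, use 1/335790
Result: 5/63 = 1/13 + 1/410 + 1/335790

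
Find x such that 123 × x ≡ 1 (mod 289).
47

gcd(123, 289) = 1, so the inverse exists.
Extended Euclidean algorithm on (289, 123):
289 = 2 × 123 + 43  ⟹  43 = (1)·289 + (-2)·123
123 = 2 × 43 + 37  ⟹  37 = (-2)·289 + (5)·123
43 = 1 × 37 + 6  ⟹  6 = (3)·289 + (-7)·123
37 = 6 × 6 + 1  ⟹  1 = (-20)·289 + (47)·123
So (47)·123 ≡ 1 (mod 289), i.e. 123^(-1) ≡ 47 (mod 289).
Check: 123 × 47 = 5781 ≡ 1 (mod 289)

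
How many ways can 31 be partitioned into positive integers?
6842

p(n) counts ways to write n as a sum of positive integers (order ignored).
Euler's pentagonal recurrence: p(k) = p(k-1) + p(k-2) - p(k-5) - p(k-7) + p(k-12) + p(k-15) - ... (offsets j(3j∓1)/2, signs ++--, p(0)=1, p(<0)=0).
DP table for k = 0..30: p(0)=1, p(1)=1, p(2)=2, p(3)=3, p(4)=5, p(5)=7, p(6)=11, p(7)=15, p(8)=22, p(9)=30, p(10)=42, p(11)=56, p(12)=77, p(13)=101, p(14)=135, p(15)=176, p(16)=231, p(17)=297, p(18)=385, p(19)=490, p(20)=627, p(21)=792, p(22)=1002, p(23)=1255, p(24)=1575, p(25)=1958, p(26)=2436, p(27)=3010, p(28)=3718, p(29)=4565, p(30)=5604.
Final step: p(31) = p(30) + p(29) - p(26) - p(24) + p(19) + p(16) - p(9) - p(5)
= 5604 + 4565 - 2436 - 1575 + 490 + 231 - 30 - 7
= 6842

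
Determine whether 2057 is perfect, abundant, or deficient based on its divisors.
deficient

Proper divisors of 2057: sum = 1 + 11 + 17 + 121 + 187 = 337
Since 337 < 2057, 2057 is deficient.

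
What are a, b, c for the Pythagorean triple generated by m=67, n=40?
(2889, 5360, 6089)

Euclid's formula: a = m² - n², b = 2mn, c = m² + n²
m = 67, n = 40
a = 67² - 40² = 4489 - 1600 = 2889
b = 2 × 67 × 40 = 5360
c = 67² + 40² = 4489 + 1600 = 6089
Verification: 2889² + 5360² = 8346321 + 28729600 = 37075921 = 6089² ✓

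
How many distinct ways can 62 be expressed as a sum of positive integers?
1300156

p(n) counts ways to write n as a sum of positive integers (order ignored).
Euler's pentagonal recurrence: p(k) = p(k-1) + p(k-2) - p(k-5) - p(k-7) + p(k-12) + p(k-15) - ... (offsets j(3j∓1)/2, signs ++--, p(0)=1, p(<0)=0).
DP table for k = 0..61: p(0)=1, p(1)=1, p(2)=2, p(3)=3, p(4)=5, p(5)=7, p(6)=11, p(7)=15, p(8)=22, p(9)=30, p(10)=42, p(11)=56, p(12)=77, p(13)=101, p(14)=135, p(15)=176, p(16)=231, p(17)=297, p(18)=385, p(19)=490, p(20)=627, p(21)=792, p(22)=1002, p(23)=1255, p(24)=1575, p(25)=1958, p(26)=2436, p(27)=3010, p(28)=3718, p(29)=4565, p(30)=5604, p(31)=6842, p(32)=8349, p(33)=10143, p(34)=12310, p(35)=14883, p(36)=17977, p(37)=21637, p(38)=26015, p(39)=31185, p(40)=37338, p(41)=44583, p(42)=53174, p(43)=63261, p(44)=75175, p(45)=89134, p(46)=105558, p(47)=124754, p(48)=147273, p(49)=173525, p(50)=204226, p(51)=239943, p(52)=281589, p(53)=329931, p(54)=386155, p(55)=451276, p(56)=526823, p(57)=614154, p(58)=715220, p(59)=831820, p(60)=966467, p(61)=1121505.
Final step: p(62) = p(61) + p(60) - p(57) - p(55) + p(50) + p(47) - p(40) - p(36) + p(27) + p(22) - p(11) - p(5)
= 1121505 + 966467 - 614154 - 451276 + 204226 + 124754 - 37338 - 17977 + 3010 + 1002 - 56 - 7
= 1300156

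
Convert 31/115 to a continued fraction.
[0; 3, 1, 2, 2, 4]

Euclidean algorithm steps:
31 = 0 × 115 + 31
115 = 3 × 31 + 22
31 = 1 × 22 + 9
22 = 2 × 9 + 4
9 = 2 × 4 + 1
4 = 4 × 1 + 0
Continued fraction: [0; 3, 1, 2, 2, 4]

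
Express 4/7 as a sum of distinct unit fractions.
1/2 + 1/14

Greedy algorithm:
4/7: ceiling(7/4) = 2, use 1/2
1/14: ceiling(14/1) = 14, use 1/14
Result: 4/7 = 1/2 + 1/14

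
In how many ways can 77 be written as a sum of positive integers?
10619863

p(n) counts ways to write n as a sum of positive integers (order ignored).
Euler's pentagonal recurrence: p(k) = p(k-1) + p(k-2) - p(k-5) - p(k-7) + p(k-12) + p(k-15) - ... (offsets j(3j∓1)/2, signs ++--, p(0)=1, p(<0)=0).
DP table for k = 0..76: p(0)=1, p(1)=1, p(2)=2, p(3)=3, p(4)=5, p(5)=7, p(6)=11, p(7)=15, p(8)=22, p(9)=30, p(10)=42, p(11)=56, p(12)=77, p(13)=101, p(14)=135, p(15)=176, p(16)=231, p(17)=297, p(18)=385, p(19)=490, p(20)=627, p(21)=792, p(22)=1002, p(23)=1255, p(24)=1575, p(25)=1958, p(26)=2436, p(27)=3010, p(28)=3718, p(29)=4565, p(30)=5604, p(31)=6842, p(32)=8349, p(33)=10143, p(34)=12310, p(35)=14883, p(36)=17977, p(37)=21637, p(38)=26015, p(39)=31185, p(40)=37338, p(41)=44583, p(42)=53174, p(43)=63261, p(44)=75175, p(45)=89134, p(46)=105558, p(47)=124754, p(48)=147273, p(49)=173525, p(50)=204226, p(51)=239943, p(52)=281589, p(53)=329931, p(54)=386155, p(55)=451276, p(56)=526823, p(57)=614154, p(58)=715220, p(59)=831820, p(60)=966467, p(61)=1121505, p(62)=1300156, p(63)=1505499, p(64)=1741630, p(65)=2012558, p(66)=2323520, p(67)=2679689, p(68)=3087735, p(69)=3554345, p(70)=4087968, p(71)=4697205, p(72)=5392783, p(73)=6185689, p(74)=7089500, p(75)=8118264, p(76)=9289091.
Final step: p(77) = p(76) + p(75) - p(72) - p(70) + p(65) + p(62) - p(55) - p(51) + p(42) + p(37) - p(26) - p(20) + p(7) + p(0)
= 9289091 + 8118264 - 5392783 - 4087968 + 2012558 + 1300156 - 451276 - 239943 + 53174 + 21637 - 2436 - 627 + 15 + 1
= 10619863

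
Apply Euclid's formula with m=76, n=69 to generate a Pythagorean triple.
(1015, 10488, 10537)

Euclid's formula: a = m² - n², b = 2mn, c = m² + n²
m = 76, n = 69
a = 76² - 69² = 5776 - 4761 = 1015
b = 2 × 76 × 69 = 10488
c = 76² + 69² = 5776 + 4761 = 10537
Verification: 1015² + 10488² = 1030225 + 109998144 = 111028369 = 10537² ✓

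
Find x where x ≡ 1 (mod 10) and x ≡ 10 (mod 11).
21

Using Chinese Remainder Theorem:
M = 10 × 11 = 110
M1 = 11, M2 = 10
y1 = 11^(-1) mod 10 = 1
y2 = 10^(-1) mod 11 = 10
x = (1×11×1 + 10×10×10) mod 110 = 21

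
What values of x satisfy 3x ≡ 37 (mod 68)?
x ≡ 35 (mod 68)

gcd(3, 68) = 1, which divides 37, so solutions exist.
Find 3^(-1) mod 68 by the extended Euclidean algorithm:
68 = 22 × 3 + 2  ⟹  2 = (1)·68 + (-22)·3
3 = 1 × 2 + 1  ⟹  1 = (-1)·68 + (23)·3
So (23)·3 ≡ 1 (mod 68), i.e. 3^(-1) ≡ 23 (mod 68).
x ≡ 23 × 37 = 851 ≡ 35 (mod 68).
Check: 3 × 35 = 105 ≡ 37 (mod 68).
Unique solution: x ≡ 35 (mod 68)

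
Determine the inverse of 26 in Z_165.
146

gcd(26, 165) = 1, so the inverse exists.
Extended Euclidean algorithm on (165, 26):
165 = 6 × 26 + 9  ⟹  9 = (1)·165 + (-6)·26
26 = 2 × 9 + 8  ⟹  8 = (-2)·165 + (13)·26
9 = 1 × 8 + 1  ⟹  1 = (3)·165 + (-19)·26
So (-19)·26 ≡ 1 (mod 165), i.e. 26^(-1) ≡ -19 ≡ 146 (mod 165).
Check: 26 × 146 = 3796 ≡ 1 (mod 165)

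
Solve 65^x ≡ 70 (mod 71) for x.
35

Baby-step giant-step with step n = ⌈√71⌉ = 9.
Baby steps 65^j mod 71 (j:value) for j=0..8: 0:1, 1:65, 2:36, 3:68, 4:18, 5:34, 6:9, 7:17, 8:40.
Giant-step multiplier: 65^(-9) ≡ 65^(70-9) = 65^61 ≡ 21 (mod 71).
Giant steps γ_i = 70·21^i mod 71: γ_0=70, γ_1=50, γ_2=56, γ_3=40 (in table at j=8).
x = i·n + j = 3·9 + 8 = 35.
Check: 65^35 ≡ 70 (mod 71).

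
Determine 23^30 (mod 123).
1

Repeated squaring. Binary of 30 = 11110.
23^1 ≡ 23 (mod 123); 23^2 ≡ 37 (mod 123); 23^4 ≡ 16 (mod 123); 23^8 ≡ 10 (mod 123); 23^16 ≡ 100 (mod 123)
23^30 = 23^2 × 23^4 × 23^8 × 23^16 ≡ 1 (mod 123)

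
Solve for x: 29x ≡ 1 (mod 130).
9

gcd(29, 130) = 1, so the inverse exists.
Extended Euclidean algorithm on (130, 29):
130 = 4 × 29 + 14  ⟹  14 = (1)·130 + (-4)·29
29 = 2 × 14 + 1  ⟹  1 = (-2)·130 + (9)·29
So (9)·29 ≡ 1 (mod 130), i.e. 29^(-1) ≡ 9 (mod 130).
Check: 29 × 9 = 261 ≡ 1 (mod 130)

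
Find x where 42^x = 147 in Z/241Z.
88

Baby-step giant-step with step n = ⌈√241⌉ = 16.
Baby steps 42^j mod 241 (j:value) for j=0..15: 0:1, 1:42, 2:77, 3:101, 4:145, 5:65, 6:79, 7:185, 8:58, 9:26, 10:128, 11:74, 12:216, 13:155, 14:3, 15:126.
Giant-step multiplier: 42^(-16) ≡ 42^(240-16) = 42^224 ≡ 24 (mod 241).
Giant steps γ_i = 147·24^i mod 241: γ_0=147, γ_1=154, γ_2=81, γ_3=16, γ_4=143, γ_5=58 (in table at j=8).
x = i·n + j = 5·16 + 8 = 88.
Check: 42^88 ≡ 147 (mod 241).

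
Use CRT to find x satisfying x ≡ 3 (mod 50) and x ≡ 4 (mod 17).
803

Using Chinese Remainder Theorem:
M = 50 × 17 = 850
M1 = 17, M2 = 50
y1 = 17^(-1) mod 50 = 3
y2 = 50^(-1) mod 17 = 16
x = (3×17×3 + 4×50×16) mod 850 = 803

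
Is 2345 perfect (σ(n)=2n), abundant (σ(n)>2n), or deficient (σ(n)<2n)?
deficient

Proper divisors of 2345: sum = 1 + 5 + 7 + 35 + 67 + 335 + 469 = 919
Since 919 < 2345, 2345 is deficient.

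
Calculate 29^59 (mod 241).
108

Repeated squaring. Binary of 59 = 111011.
29^1 ≡ 29 (mod 241); 29^2 ≡ 118 (mod 241); 29^4 ≡ 187 (mod 241); 29^8 ≡ 24 (mod 241); 29^16 ≡ 94 (mod 241); 29^32 ≡ 160 (mod 241)
29^59 = 29^1 × 29^2 × 29^8 × 29^16 × 29^32 ≡ 108 (mod 241)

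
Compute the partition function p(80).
15796476

p(n) counts ways to write n as a sum of positive integers (order ignored).
Euler's pentagonal recurrence: p(k) = p(k-1) + p(k-2) - p(k-5) - p(k-7) + p(k-12) + p(k-15) - ... (offsets j(3j∓1)/2, signs ++--, p(0)=1, p(<0)=0).
DP table for k = 0..79: p(0)=1, p(1)=1, p(2)=2, p(3)=3, p(4)=5, p(5)=7, p(6)=11, p(7)=15, p(8)=22, p(9)=30, p(10)=42, p(11)=56, p(12)=77, p(13)=101, p(14)=135, p(15)=176, p(16)=231, p(17)=297, p(18)=385, p(19)=490, p(20)=627, p(21)=792, p(22)=1002, p(23)=1255, p(24)=1575, p(25)=1958, p(26)=2436, p(27)=3010, p(28)=3718, p(29)=4565, p(30)=5604, p(31)=6842, p(32)=8349, p(33)=10143, p(34)=12310, p(35)=14883, p(36)=17977, p(37)=21637, p(38)=26015, p(39)=31185, p(40)=37338, p(41)=44583, p(42)=53174, p(43)=63261, p(44)=75175, p(45)=89134, p(46)=105558, p(47)=124754, p(48)=147273, p(49)=173525, p(50)=204226, p(51)=239943, p(52)=281589, p(53)=329931, p(54)=386155, p(55)=451276, p(56)=526823, p(57)=614154, p(58)=715220, p(59)=831820, p(60)=966467, p(61)=1121505, p(62)=1300156, p(63)=1505499, p(64)=1741630, p(65)=2012558, p(66)=2323520, p(67)=2679689, p(68)=3087735, p(69)=3554345, p(70)=4087968, p(71)=4697205, p(72)=5392783, p(73)=6185689, p(74)=7089500, p(75)=8118264, p(76)=9289091, p(77)=10619863, p(78)=12132164, p(79)=13848650.
Final step: p(80) = p(79) + p(78) - p(75) - p(73) + p(68) + p(65) - p(58) - p(54) + p(45) + p(40) - p(29) - p(23) + p(10) + p(3)
= 13848650 + 12132164 - 8118264 - 6185689 + 3087735 + 2012558 - 715220 - 386155 + 89134 + 37338 - 4565 - 1255 + 42 + 3
= 15796476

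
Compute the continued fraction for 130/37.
[3; 1, 1, 18]

Euclidean algorithm steps:
130 = 3 × 37 + 19
37 = 1 × 19 + 18
19 = 1 × 18 + 1
18 = 18 × 1 + 0
Continued fraction: [3; 1, 1, 18]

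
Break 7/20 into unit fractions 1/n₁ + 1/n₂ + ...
1/3 + 1/60

Greedy algorithm:
7/20: ceiling(20/7) = 3, use 1/3
1/60: ceiling(60/1) = 60, use 1/60
Result: 7/20 = 1/3 + 1/60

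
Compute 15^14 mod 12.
9

Repeated squaring. Binary of 14 = 1110.
15^1 ≡ 3 (mod 12); 15^2 ≡ 9 (mod 12); 15^4 ≡ 9 (mod 12); 15^8 ≡ 9 (mod 12)
15^14 = 15^2 × 15^4 × 15^8 ≡ 9 (mod 12)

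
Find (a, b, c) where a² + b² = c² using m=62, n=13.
(3675, 1612, 4013)

Euclid's formula: a = m² - n², b = 2mn, c = m² + n²
m = 62, n = 13
a = 62² - 13² = 3844 - 169 = 3675
b = 2 × 62 × 13 = 1612
c = 62² + 13² = 3844 + 169 = 4013
Verification: 3675² + 1612² = 13505625 + 2598544 = 16104169 = 4013² ✓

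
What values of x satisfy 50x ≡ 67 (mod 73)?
x ≡ 32 (mod 73)

gcd(50, 73) = 1, which divides 67, so solutions exist.
Find 50^(-1) mod 73 by the extended Euclidean algorithm:
73 = 1 × 50 + 23  ⟹  23 = (1)·73 + (-1)·50
50 = 2 × 23 + 4  ⟹  4 = (-2)·73 + (3)·50
23 = 5 × 4 + 3  ⟹  3 = (11)·73 + (-16)·50
4 = 1 × 3 + 1  ⟹  1 = (-13)·73 + (19)·50
So (19)·50 ≡ 1 (mod 73), i.e. 50^(-1) ≡ 19 (mod 73).
x ≡ 19 × 67 = 1273 ≡ 32 (mod 73).
Check: 50 × 32 = 1600 ≡ 67 (mod 73).
Unique solution: x ≡ 32 (mod 73)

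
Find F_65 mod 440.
5

Matrix identity: Q^n = [[F_(n+1), F_n], [F_n, F_(n-1)]] with Q = [[1,1],[1,0]].
n = 65 = 1000001₂. Square-and-multiply, entries mod 440:
Q^1 = [[1,1],[1,0]]
Q^2 = (Q^1)² = [[2,1],[1,1]]
Q^4 = (Q^2)² = [[5,3],[3,2]]
Q^8 = (Q^4)² = [[34,21],[21,13]]
Q^16 = (Q^8)² = [[277,107],[107,170]]
Q^32 = (Q^16)² = [[178,309],[309,309]]
Q^65 = (Q^32)²·Q = [[8,5],[5,3]]
F_65 mod 440 = Q^65[0][1] = 5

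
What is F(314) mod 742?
475

Matrix identity: Q^n = [[F_(n+1), F_n], [F_n, F_(n-1)]] with Q = [[1,1],[1,0]].
n = 314 = 100111010₂. Square-and-multiply, entries mod 742:
Q^1 = [[1,1],[1,0]]
Q^2 = (Q^1)² = [[2,1],[1,1]]
Q^4 = (Q^2)² = [[5,3],[3,2]]
Q^9 = (Q^4)²·Q = [[55,34],[34,21]]
Q^19 = (Q^9)²·Q = [[87,471],[471,358]]
Q^39 = (Q^19)²·Q = [[483,132],[132,351]]
Q^78 = (Q^39)² = [[659,272],[272,387]]
Q^157 = (Q^78)²·Q = [[321,737],[737,326]]
Q^314 = (Q^157)² = [[670,475],[475,195]]
F_314 mod 742 = Q^314[0][1] = 475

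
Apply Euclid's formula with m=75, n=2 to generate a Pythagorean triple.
(5621, 300, 5629)

Euclid's formula: a = m² - n², b = 2mn, c = m² + n²
m = 75, n = 2
a = 75² - 2² = 5625 - 4 = 5621
b = 2 × 75 × 2 = 300
c = 75² + 2² = 5625 + 4 = 5629
Verification: 5621² + 300² = 31595641 + 90000 = 31685641 = 5629² ✓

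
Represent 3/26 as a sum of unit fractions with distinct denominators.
1/9 + 1/234

Greedy algorithm:
3/26: ceiling(26/3) = 9, use 1/9
1/234: ceiling(234/1) = 234, use 1/234
Result: 3/26 = 1/9 + 1/234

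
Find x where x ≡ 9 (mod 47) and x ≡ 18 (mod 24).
714

Using Chinese Remainder Theorem:
M = 47 × 24 = 1128
M1 = 24, M2 = 47
y1 = 24^(-1) mod 47 = 2
y2 = 47^(-1) mod 24 = 23
x = (9×24×2 + 18×47×23) mod 1128 = 714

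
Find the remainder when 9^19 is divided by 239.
218

Repeated squaring. Binary of 19 = 10011.
9^1 ≡ 9 (mod 239); 9^2 ≡ 81 (mod 239); 9^4 ≡ 108 (mod 239); 9^8 ≡ 192 (mod 239); 9^16 ≡ 58 (mod 239)
9^19 = 9^1 × 9^2 × 9^16 ≡ 218 (mod 239)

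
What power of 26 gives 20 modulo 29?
16

Baby-step giant-step with step n = ⌈√29⌉ = 6.
Baby steps 26^j mod 29 (j:value) for j=0..5: 0:1, 1:26, 2:9, 3:2, 4:23, 5:18.
Giant-step multiplier: 26^(-6) ≡ 26^(28-6) = 26^22 ≡ 22 (mod 29).
Giant steps γ_i = 20·22^i mod 29: γ_0=20, γ_1=5, γ_2=23 (in table at j=4).
x = i·n + j = 2·6 + 4 = 16.
Check: 26^16 ≡ 20 (mod 29).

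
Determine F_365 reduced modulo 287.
128

Matrix identity: Q^n = [[F_(n+1), F_n], [F_n, F_(n-1)]] with Q = [[1,1],[1,0]].
n = 365 = 101101101₂. Square-and-multiply, entries mod 287:
Q^1 = [[1,1],[1,0]]
Q^2 = (Q^1)² = [[2,1],[1,1]]
Q^5 = (Q^2)²·Q = [[8,5],[5,3]]
Q^11 = (Q^5)²·Q = [[144,89],[89,55]]
Q^22 = (Q^11)² = [[244,204],[204,40]]
Q^45 = (Q^22)²·Q = [[90,128],[128,249]]
Q^91 = (Q^45)²·Q = [[144,89],[89,55]]
Q^182 = (Q^91)² = [[244,204],[204,40]]
Q^365 = (Q^182)²·Q = [[90,128],[128,249]]
F_365 mod 287 = Q^365[0][1] = 128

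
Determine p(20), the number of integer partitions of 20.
627

p(n) counts ways to write n as a sum of positive integers (order ignored).
Euler's pentagonal recurrence: p(k) = p(k-1) + p(k-2) - p(k-5) - p(k-7) + p(k-12) + p(k-15) - ... (offsets j(3j∓1)/2, signs ++--, p(0)=1, p(<0)=0).
DP table for k = 0..19: p(0)=1, p(1)=1, p(2)=2, p(3)=3, p(4)=5, p(5)=7, p(6)=11, p(7)=15, p(8)=22, p(9)=30, p(10)=42, p(11)=56, p(12)=77, p(13)=101, p(14)=135, p(15)=176, p(16)=231, p(17)=297, p(18)=385, p(19)=490.
Final step: p(20) = p(19) + p(18) - p(15) - p(13) + p(8) + p(5)
= 490 + 385 - 176 - 101 + 22 + 7
= 627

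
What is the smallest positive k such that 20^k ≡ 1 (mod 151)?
25

151 is prime, so ord(20) divides φ(151) = 150.
Divisors of 150: 1, 2, 3, 5, 6, 10, 15, 25, 30, 50, 75, 150.
Repeated squaring: 20^1 ≡ 20, 20^2 ≡ 98, 20^4 ≡ 91, 20^8 ≡ 127, 20^16 ≡ 123, 20^32 ≡ 29, 20^64 ≡ 86, 20^128 ≡ 148 (mod 151).
Test 20^d mod 151 for each divisor d in increasing order:
20^1 ≡ 20
20^2 ≡ 98
20^3 = 20^2·20^1 ≡ 148
20^5 = 20^4·20^1 ≡ 8
20^6 = 20^4·20^2 ≡ 9
20^10 = 20^8·20^2 ≡ 64
20^15 = 20^8·20^4·20^2·20^1 ≡ 59
20^25 = 20^16·20^8·20^1 ≡ 1  ← first divisor giving 1
The order is 25.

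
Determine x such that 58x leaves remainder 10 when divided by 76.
x ≡ 29 (mod 38)

gcd(58, 76) = 2, which divides 10, so solutions exist.
Divide through by 2: 29x ≡ 5 (mod 38).
Find 29^(-1) mod 38 by the extended Euclidean algorithm:
38 = 1 × 29 + 9  ⟹  9 = (1)·38 + (-1)·29
29 = 3 × 9 + 2  ⟹  2 = (-3)·38 + (4)·29
9 = 4 × 2 + 1  ⟹  1 = (13)·38 + (-17)·29
So (-17)·29 ≡ 1 (mod 38), i.e. 29^(-1) ≡ -17 ≡ 21 (mod 38).
x ≡ 21 × 5 = 105 ≡ 29 (mod 38).
Check: 58 × 29 = 1682 ≡ 10 (mod 76).
x ≡ 29 (mod 38), giving 2 solutions mod 76.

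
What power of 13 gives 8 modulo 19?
15

Baby-step giant-step with step n = ⌈√19⌉ = 5.
Baby steps 13^j mod 19 (j:value) for j=0..4: 0:1, 1:13, 2:17, 3:12, 4:4.
Giant-step multiplier: 13^(-5) ≡ 13^(18-5) = 13^13 ≡ 15 (mod 19).
Giant steps γ_i = 8·15^i mod 19: γ_0=8, γ_1=6, γ_2=14, γ_3=1 (in table at j=0).
x = i·n + j = 3·5 + 0 = 15.
Check: 13^15 ≡ 8 (mod 19).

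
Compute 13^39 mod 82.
19

Repeated squaring. Binary of 39 = 100111.
13^1 ≡ 13 (mod 82); 13^2 ≡ 5 (mod 82); 13^4 ≡ 25 (mod 82); 13^8 ≡ 51 (mod 82); 13^16 ≡ 59 (mod 82); 13^32 ≡ 37 (mod 82)
13^39 = 13^1 × 13^2 × 13^4 × 13^32 ≡ 19 (mod 82)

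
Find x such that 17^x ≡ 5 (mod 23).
19

Baby-step giant-step with step n = ⌈√23⌉ = 5.
Baby steps 17^j mod 23 (j:value) for j=0..4: 0:1, 1:17, 2:13, 3:14, 4:8.
Giant-step multiplier: 17^(-5) ≡ 17^(22-5) = 17^17 ≡ 11 (mod 23).
Giant steps γ_i = 5·11^i mod 23: γ_0=5, γ_1=9, γ_2=7, γ_3=8 (in table at j=4).
x = i·n + j = 3·5 + 4 = 19.
Check: 17^19 ≡ 5 (mod 23).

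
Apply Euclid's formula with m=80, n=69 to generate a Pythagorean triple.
(1639, 11040, 11161)

Euclid's formula: a = m² - n², b = 2mn, c = m² + n²
m = 80, n = 69
a = 80² - 69² = 6400 - 4761 = 1639
b = 2 × 80 × 69 = 11040
c = 80² + 69² = 6400 + 4761 = 11161
Verification: 1639² + 11040² = 2686321 + 121881600 = 124567921 = 11161² ✓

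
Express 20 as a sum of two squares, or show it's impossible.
2² + 4² (a=2, b=4)

Factorization: 20 = 2^2 × 5
By Fermat: n is sum of two squares iff every prime p ≡ 3 (mod 4) appears to even power.
All primes ≡ 3 (mod 4) appear to even power.
Search a = 0, 1, 2, … for 20 - a² a perfect square: first hit at a = 2: 20 - 4 = 16 = 4².
20 = 2² + 4² = 4 + 16 ✓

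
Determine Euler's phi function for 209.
180

209 = 11 × 19
φ(n) = n × ∏(1 - 1/p) for each prime p dividing n
φ(209) = 209 × (1 - 1/11) × (1 - 1/19) = 180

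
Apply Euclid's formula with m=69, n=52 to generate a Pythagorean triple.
(2057, 7176, 7465)

Euclid's formula: a = m² - n², b = 2mn, c = m² + n²
m = 69, n = 52
a = 69² - 52² = 4761 - 2704 = 2057
b = 2 × 69 × 52 = 7176
c = 69² + 52² = 4761 + 2704 = 7465
Verification: 2057² + 7176² = 4231249 + 51494976 = 55726225 = 7465² ✓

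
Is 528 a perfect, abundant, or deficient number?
abundant

Proper divisors of 528: sum = 1 + 2 + 3 + 4 + 6 + 8 + 11 + 12 + ... + 88 + 132 + 176 + 264 (19 divisors) = 960
Since 960 > 528, 528 is abundant.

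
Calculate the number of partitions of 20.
627

p(n) counts ways to write n as a sum of positive integers (order ignored).
Euler's pentagonal recurrence: p(k) = p(k-1) + p(k-2) - p(k-5) - p(k-7) + p(k-12) + p(k-15) - ... (offsets j(3j∓1)/2, signs ++--, p(0)=1, p(<0)=0).
DP table for k = 0..19: p(0)=1, p(1)=1, p(2)=2, p(3)=3, p(4)=5, p(5)=7, p(6)=11, p(7)=15, p(8)=22, p(9)=30, p(10)=42, p(11)=56, p(12)=77, p(13)=101, p(14)=135, p(15)=176, p(16)=231, p(17)=297, p(18)=385, p(19)=490.
Final step: p(20) = p(19) + p(18) - p(15) - p(13) + p(8) + p(5)
= 490 + 385 - 176 - 101 + 22 + 7
= 627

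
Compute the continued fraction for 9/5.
[1; 1, 4]

Euclidean algorithm steps:
9 = 1 × 5 + 4
5 = 1 × 4 + 1
4 = 4 × 1 + 0
Continued fraction: [1; 1, 4]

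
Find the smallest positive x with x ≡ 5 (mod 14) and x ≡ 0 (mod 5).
5

Using Chinese Remainder Theorem:
M = 14 × 5 = 70
M1 = 5, M2 = 14
y1 = 5^(-1) mod 14 = 3
y2 = 14^(-1) mod 5 = 4
x = (5×5×3 + 0×14×4) mod 70 = 5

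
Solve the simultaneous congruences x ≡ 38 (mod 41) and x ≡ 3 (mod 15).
243

Using Chinese Remainder Theorem:
M = 41 × 15 = 615
M1 = 15, M2 = 41
y1 = 15^(-1) mod 41 = 11
y2 = 41^(-1) mod 15 = 11
x = (38×15×11 + 3×41×11) mod 615 = 243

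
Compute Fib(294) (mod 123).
8

Matrix identity: Q^n = [[F_(n+1), F_n], [F_n, F_(n-1)]] with Q = [[1,1],[1,0]].
n = 294 = 100100110₂. Square-and-multiply, entries mod 123:
Q^1 = [[1,1],[1,0]]
Q^2 = (Q^1)² = [[2,1],[1,1]]
Q^4 = (Q^2)² = [[5,3],[3,2]]
Q^9 = (Q^4)²·Q = [[55,34],[34,21]]
Q^18 = (Q^9)² = [[122,1],[1,121]]
Q^36 = (Q^18)² = [[2,120],[120,5]]
Q^73 = (Q^36)²·Q = [[115,13],[13,102]]
Q^147 = (Q^73)²·Q = [[102,110],[110,115]]
Q^294 = (Q^147)² = [[118,8],[8,110]]
F_294 mod 123 = Q^294[0][1] = 8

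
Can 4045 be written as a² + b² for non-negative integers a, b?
18² + 61² (a=18, b=61)

Factorization: 4045 = 5 × 809
By Fermat: n is sum of two squares iff every prime p ≡ 3 (mod 4) appears to even power.
All primes ≡ 3 (mod 4) appear to even power.
Search a = 0, 1, 2, … for 4045 - a² a perfect square: first hit at a = 18: 4045 - 324 = 3721 = 61².
4045 = 18² + 61² = 324 + 3721 ✓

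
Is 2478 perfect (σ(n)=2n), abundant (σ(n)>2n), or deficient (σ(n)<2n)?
abundant

Proper divisors of 2478: sum = 1 + 2 + 3 + 6 + 7 + 14 + 21 + 42 + 59 + 118 + 177 + 354 + 413 + 826 + 1239 = 3282
Since 3282 > 2478, 2478 is abundant.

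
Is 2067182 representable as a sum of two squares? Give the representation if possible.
Not possible

Factorization: 2067182 = 2 × 13 × 43^3
By Fermat: n is sum of two squares iff every prime p ≡ 3 (mod 4) appears to even power.
Prime(s) ≡ 3 (mod 4) with odd exponent: [(43, 3)]
Therefore 2067182 cannot be expressed as a² + b².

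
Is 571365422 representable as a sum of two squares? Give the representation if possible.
Not possible

Factorization: 571365422 = 2 × 41 × 191^3
By Fermat: n is sum of two squares iff every prime p ≡ 3 (mod 4) appears to even power.
Prime(s) ≡ 3 (mod 4) with odd exponent: [(191, 3)]
Therefore 571365422 cannot be expressed as a² + b².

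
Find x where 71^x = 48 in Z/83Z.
52

Baby-step giant-step with step n = ⌈√83⌉ = 10.
Baby steps 71^j mod 83 (j:value) for j=0..9: 0:1, 1:71, 2:61, 3:15, 4:69, 5:2, 6:59, 7:39, 8:30, 9:55.
Giant-step multiplier: 71^(-10) ≡ 71^(82-10) = 71^72 ≡ 21 (mod 83).
Giant steps γ_i = 48·21^i mod 83: γ_0=48, γ_1=12, γ_2=3, γ_3=63, γ_4=78, γ_5=61 (in table at j=2).
x = i·n + j = 5·10 + 2 = 52.
Check: 71^52 ≡ 48 (mod 83).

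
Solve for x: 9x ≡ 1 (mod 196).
109

gcd(9, 196) = 1, so the inverse exists.
Extended Euclidean algorithm on (196, 9):
196 = 21 × 9 + 7  ⟹  7 = (1)·196 + (-21)·9
9 = 1 × 7 + 2  ⟹  2 = (-1)·196 + (22)·9
7 = 3 × 2 + 1  ⟹  1 = (4)·196 + (-87)·9
So (-87)·9 ≡ 1 (mod 196), i.e. 9^(-1) ≡ -87 ≡ 109 (mod 196).
Check: 9 × 109 = 981 ≡ 1 (mod 196)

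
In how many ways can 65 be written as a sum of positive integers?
2012558

p(n) counts ways to write n as a sum of positive integers (order ignored).
Euler's pentagonal recurrence: p(k) = p(k-1) + p(k-2) - p(k-5) - p(k-7) + p(k-12) + p(k-15) - ... (offsets j(3j∓1)/2, signs ++--, p(0)=1, p(<0)=0).
DP table for k = 0..64: p(0)=1, p(1)=1, p(2)=2, p(3)=3, p(4)=5, p(5)=7, p(6)=11, p(7)=15, p(8)=22, p(9)=30, p(10)=42, p(11)=56, p(12)=77, p(13)=101, p(14)=135, p(15)=176, p(16)=231, p(17)=297, p(18)=385, p(19)=490, p(20)=627, p(21)=792, p(22)=1002, p(23)=1255, p(24)=1575, p(25)=1958, p(26)=2436, p(27)=3010, p(28)=3718, p(29)=4565, p(30)=5604, p(31)=6842, p(32)=8349, p(33)=10143, p(34)=12310, p(35)=14883, p(36)=17977, p(37)=21637, p(38)=26015, p(39)=31185, p(40)=37338, p(41)=44583, p(42)=53174, p(43)=63261, p(44)=75175, p(45)=89134, p(46)=105558, p(47)=124754, p(48)=147273, p(49)=173525, p(50)=204226, p(51)=239943, p(52)=281589, p(53)=329931, p(54)=386155, p(55)=451276, p(56)=526823, p(57)=614154, p(58)=715220, p(59)=831820, p(60)=966467, p(61)=1121505, p(62)=1300156, p(63)=1505499, p(64)=1741630.
Final step: p(65) = p(64) + p(63) - p(60) - p(58) + p(53) + p(50) - p(43) - p(39) + p(30) + p(25) - p(14) - p(8)
= 1741630 + 1505499 - 966467 - 715220 + 329931 + 204226 - 63261 - 31185 + 5604 + 1958 - 135 - 22
= 2012558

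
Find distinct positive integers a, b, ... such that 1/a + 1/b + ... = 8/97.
1/13 + 1/181 + 1/38041 + 1/1736503177 + 1/3769304102927363485 + 1/18943537893793408504192074528154430149 + 1/538286441900380211365817285104907086347439746130226973253778132494225813153 + 1/579504587067542801713103191859918608251030291952195423583529357653899418686342360361798689053273749372615043661810228371898539583862011424993909789665

Greedy algorithm:
8/97: ceiling(97/8) = 13, use 1/13
7/1261: ceiling(1261/7) = 181, use 1/181
6/228241: ceiling(228241/6) = 38041, use 1/38041
5/8682515881: ceiling(8682515881/5) = 1736503177, use 1/1736503177
4/15077216411709453937: ceiling(15077216411709453937/4) = 3769304102927363485, use 1/3769304102927363485
3/56830613681380225512576223584463290445: ceiling(56830613681380225512576223584463290445/3) = 18943537893793408504192074528154430149, use 1/18943537893793408504192074528154430149
2/1076572883800760422731634570209814172694879492260453946507556264988451626305: ceiling(1076572883800760422731634570209814172694879492260453946507556264988451626305/2) = 538286441900380211365817285104907086347439746130226973253778132494225813153, use 1/538286441900380211365817285104907086347439746130226973253778132494225813153
1/579504587067542801713103191859918608251030291952195423583529357653899418686342360361798689053273749372615043661810228371898539583862011424993909789665: ceiling(579504587067542801713103191859918608251030291952195423583529357653899418686342360361798689053273749372615043661810228371898539583862011424993909789665/1) = 579504587067542801713103191859918608251030291952195423583529357653899418686342360361798689053273749372615043661810228371898539583862011424993909789665, use 1/579504587067542801713103191859918608251030291952195423583529357653899418686342360361798689053273749372615043661810228371898539583862011424993909789665
Result: 8/97 = 1/13 + 1/181 + 1/38041 + 1/1736503177 + 1/3769304102927363485 + 1/18943537893793408504192074528154430149 + 1/538286441900380211365817285104907086347439746130226973253778132494225813153 + 1/579504587067542801713103191859918608251030291952195423583529357653899418686342360361798689053273749372615043661810228371898539583862011424993909789665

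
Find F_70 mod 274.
237

Matrix identity: Q^n = [[F_(n+1), F_n], [F_n, F_(n-1)]] with Q = [[1,1],[1,0]].
n = 70 = 1000110₂. Square-and-multiply, entries mod 274:
Q^1 = [[1,1],[1,0]]
Q^2 = (Q^1)² = [[2,1],[1,1]]
Q^4 = (Q^2)² = [[5,3],[3,2]]
Q^8 = (Q^4)² = [[34,21],[21,13]]
Q^17 = (Q^8)²·Q = [[118,227],[227,165]]
Q^35 = (Q^17)²·Q = [[92,241],[241,125]]
Q^70 = (Q^35)² = [[237,237],[237,0]]
F_70 mod 274 = Q^70[0][1] = 237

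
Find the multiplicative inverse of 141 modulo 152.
69

gcd(141, 152) = 1, so the inverse exists.
Extended Euclidean algorithm on (152, 141):
152 = 1 × 141 + 11  ⟹  11 = (1)·152 + (-1)·141
141 = 12 × 11 + 9  ⟹  9 = (-12)·152 + (13)·141
11 = 1 × 9 + 2  ⟹  2 = (13)·152 + (-14)·141
9 = 4 × 2 + 1  ⟹  1 = (-64)·152 + (69)·141
So (69)·141 ≡ 1 (mod 152), i.e. 141^(-1) ≡ 69 (mod 152).
Check: 141 × 69 = 9729 ≡ 1 (mod 152)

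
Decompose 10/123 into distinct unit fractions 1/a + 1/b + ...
1/13 + 1/229 + 1/91543 + 1/33520391853

Greedy algorithm:
10/123: ceiling(123/10) = 13, use 1/13
7/1599: ceiling(1599/7) = 229, use 1/229
4/366171: ceiling(366171/4) = 91543, use 1/91543
1/33520391853: ceiling(33520391853/1) = 33520391853, use 1/33520391853
Result: 10/123 = 1/13 + 1/229 + 1/91543 + 1/33520391853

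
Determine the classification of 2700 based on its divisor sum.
abundant

Proper divisors of 2700: sum = 1 + 2 + 3 + 4 + 5 + 6 + 9 + 10 + ... + 540 + 675 + 900 + 1350 (35 divisors) = 5980
Since 5980 > 2700, 2700 is abundant.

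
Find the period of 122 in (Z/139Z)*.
69

139 is prime, so ord(122) divides φ(139) = 138.
Divisors of 138: 1, 2, 3, 6, 23, 46, 69, 138.
Repeated squaring: 122^1 ≡ 122, 122^2 ≡ 11, 122^4 ≡ 121, 122^8 ≡ 46, 122^16 ≡ 31, 122^32 ≡ 127, 122^64 ≡ 5, 122^128 ≡ 25 (mod 139).
Test 122^d mod 139 for each divisor d in increasing order:
122^1 ≡ 122
122^2 ≡ 11
122^3 = 122^2·122^1 ≡ 91
122^6 = 122^4·122^2 ≡ 80
122^23 = 122^16·122^4·122^2·122^1 ≡ 96
122^46 = 122^32·122^8·122^4·122^2 ≡ 42
122^69 = 122^64·122^4·122^1 ≡ 1  ← first divisor giving 1
The order is 69.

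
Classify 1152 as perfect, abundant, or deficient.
abundant

Proper divisors of 1152: sum = 1 + 2 + 3 + 4 + 6 + 8 + 9 + 12 + ... + 192 + 288 + 384 + 576 (23 divisors) = 2163
Since 2163 > 1152, 1152 is abundant.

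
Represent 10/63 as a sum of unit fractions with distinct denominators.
1/7 + 1/63

Greedy algorithm:
10/63: ceiling(63/10) = 7, use 1/7
1/63: ceiling(63/1) = 63, use 1/63
Result: 10/63 = 1/7 + 1/63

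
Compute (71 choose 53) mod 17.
12

Using Lucas' theorem:
Write n=71 and k=53 in base 17:
n in base 17: [4, 3]
k in base 17: [3, 2]
C(71,53) mod 17 = ∏ C(n_i, k_i) mod 17
Digit binomials (mod 17): C(4,3) = 4; C(3,2) = 3
Product: 4 × 3 = 12 ≡ 12 (mod 17)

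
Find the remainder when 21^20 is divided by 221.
1

Repeated squaring. Binary of 20 = 10100.
21^1 ≡ 21 (mod 221); 21^2 ≡ 220 (mod 221); 21^4 ≡ 1 (mod 221); 21^8 ≡ 1 (mod 221); 21^16 ≡ 1 (mod 221)
21^20 = 21^4 × 21^16 ≡ 1 (mod 221)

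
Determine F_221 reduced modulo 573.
101

Matrix identity: Q^n = [[F_(n+1), F_n], [F_n, F_(n-1)]] with Q = [[1,1],[1,0]].
n = 221 = 11011101₂. Square-and-multiply, entries mod 573:
Q^1 = [[1,1],[1,0]]
Q^3 = (Q^1)²·Q = [[3,2],[2,1]]
Q^6 = (Q^3)² = [[13,8],[8,5]]
Q^13 = (Q^6)²·Q = [[377,233],[233,144]]
Q^27 = (Q^13)²·Q = [[369,452],[452,490]]
Q^55 = (Q^27)²·Q = [[450,103],[103,347]]
Q^110 = (Q^55)² = [[526,152],[152,374]]
Q^221 = (Q^110)²·Q = [[527,101],[101,426]]
F_221 mod 573 = Q^221[0][1] = 101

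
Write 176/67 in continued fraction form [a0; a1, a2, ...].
[2; 1, 1, 1, 2, 8]

Euclidean algorithm steps:
176 = 2 × 67 + 42
67 = 1 × 42 + 25
42 = 1 × 25 + 17
25 = 1 × 17 + 8
17 = 2 × 8 + 1
8 = 8 × 1 + 0
Continued fraction: [2; 1, 1, 1, 2, 8]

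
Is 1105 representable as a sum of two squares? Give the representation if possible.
4² + 33² (a=4, b=33)

Factorization: 1105 = 5 × 13 × 17
By Fermat: n is sum of two squares iff every prime p ≡ 3 (mod 4) appears to even power.
All primes ≡ 3 (mod 4) appear to even power.
Search a = 0, 1, 2, … for 1105 - a² a perfect square: first hit at a = 4: 1105 - 16 = 1089 = 33².
1105 = 4² + 33² = 16 + 1089 ✓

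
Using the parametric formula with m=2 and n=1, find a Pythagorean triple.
(3, 4, 5)

Euclid's formula: a = m² - n², b = 2mn, c = m² + n²
m = 2, n = 1
a = 2² - 1² = 4 - 1 = 3
b = 2 × 2 × 1 = 4
c = 2² + 1² = 4 + 1 = 5
Verification: 3² + 4² = 9 + 16 = 25 = 5² ✓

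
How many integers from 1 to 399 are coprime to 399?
216

399 = 3 × 7 × 19
φ(n) = n × ∏(1 - 1/p) for each prime p dividing n
φ(399) = 399 × (1 - 1/3) × (1 - 1/7) × (1 - 1/19) = 216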